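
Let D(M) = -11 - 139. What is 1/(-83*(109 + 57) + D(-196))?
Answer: -1/13928 ≈ -7.1798e-5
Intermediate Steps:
D(M) = -150
1/(-83*(109 + 57) + D(-196)) = 1/(-83*(109 + 57) - 150) = 1/(-83*166 - 150) = 1/(-13778 - 150) = 1/(-13928) = -1/13928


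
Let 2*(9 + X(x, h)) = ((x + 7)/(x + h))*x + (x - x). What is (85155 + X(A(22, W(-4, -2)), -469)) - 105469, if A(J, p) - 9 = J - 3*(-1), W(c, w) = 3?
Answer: -8841202/435 ≈ -20325.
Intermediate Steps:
A(J, p) = 12 + J (A(J, p) = 9 + (J - 3*(-1)) = 9 + (J + 3) = 9 + (3 + J) = 12 + J)
X(x, h) = -9 + x*(7 + x)/(2*(h + x)) (X(x, h) = -9 + (((x + 7)/(x + h))*x + (x - x))/2 = -9 + (((7 + x)/(h + x))*x + 0)/2 = -9 + (x*(7 + x)/(h + x) + 0)/2 = -9 + (x*(7 + x)/(h + x))/2 = -9 + x*(7 + x)/(2*(h + x)))
(85155 + X(A(22, W(-4, -2)), -469)) - 105469 = (85155 + ((12 + 22)² - 18*(-469) - 11*(12 + 22))/(2*(-469 + (12 + 22)))) - 105469 = (85155 + (34² + 8442 - 11*34)/(2*(-469 + 34))) - 105469 = (85155 + (½)*(1156 + 8442 - 374)/(-435)) - 105469 = (85155 + (½)*(-1/435)*9224) - 105469 = (85155 - 4612/435) - 105469 = 37037813/435 - 105469 = -8841202/435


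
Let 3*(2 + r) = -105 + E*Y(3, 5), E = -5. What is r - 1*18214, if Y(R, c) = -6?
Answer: -18241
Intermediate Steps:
r = -27 (r = -2 + (-105 - 5*(-6))/3 = -2 + (-105 + 30)/3 = -2 + (1/3)*(-75) = -2 - 25 = -27)
r - 1*18214 = -27 - 1*18214 = -27 - 18214 = -18241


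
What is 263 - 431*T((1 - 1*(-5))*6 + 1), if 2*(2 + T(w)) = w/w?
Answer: 1819/2 ≈ 909.50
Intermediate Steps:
T(w) = -3/2 (T(w) = -2 + (w/w)/2 = -2 + (½)*1 = -2 + ½ = -3/2)
263 - 431*T((1 - 1*(-5))*6 + 1) = 263 - 431*(-3/2) = 263 + 1293/2 = 1819/2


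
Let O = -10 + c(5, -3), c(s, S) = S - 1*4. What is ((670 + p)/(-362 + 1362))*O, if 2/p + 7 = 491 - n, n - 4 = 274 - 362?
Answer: -3234777/284000 ≈ -11.390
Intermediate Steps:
n = -84 (n = 4 + (274 - 362) = 4 - 88 = -84)
c(s, S) = -4 + S (c(s, S) = S - 4 = -4 + S)
O = -17 (O = -10 + (-4 - 3) = -10 - 7 = -17)
p = 1/284 (p = 2/(-7 + (491 - 1*(-84))) = 2/(-7 + (491 + 84)) = 2/(-7 + 575) = 2/568 = 2*(1/568) = 1/284 ≈ 0.0035211)
((670 + p)/(-362 + 1362))*O = ((670 + 1/284)/(-362 + 1362))*(-17) = ((190281/284)/1000)*(-17) = ((190281/284)*(1/1000))*(-17) = (190281/284000)*(-17) = -3234777/284000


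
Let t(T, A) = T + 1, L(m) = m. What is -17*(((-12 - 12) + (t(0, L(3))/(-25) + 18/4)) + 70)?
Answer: -42891/50 ≈ -857.82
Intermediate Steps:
t(T, A) = 1 + T
-17*(((-12 - 12) + (t(0, L(3))/(-25) + 18/4)) + 70) = -17*(((-12 - 12) + ((1 + 0)/(-25) + 18/4)) + 70) = -17*((-24 + (1*(-1/25) + 18*(¼))) + 70) = -17*((-24 + (-1/25 + 9/2)) + 70) = -17*((-24 + 223/50) + 70) = -17*(-977/50 + 70) = -17*2523/50 = -42891/50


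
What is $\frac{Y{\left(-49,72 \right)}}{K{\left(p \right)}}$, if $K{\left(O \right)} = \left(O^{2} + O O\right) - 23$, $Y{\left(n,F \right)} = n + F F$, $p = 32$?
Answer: $\frac{1027}{405} \approx 2.5358$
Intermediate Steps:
$Y{\left(n,F \right)} = n + F^{2}$
$K{\left(O \right)} = -23 + 2 O^{2}$ ($K{\left(O \right)} = \left(O^{2} + O^{2}\right) - 23 = 2 O^{2} - 23 = -23 + 2 O^{2}$)
$\frac{Y{\left(-49,72 \right)}}{K{\left(p \right)}} = \frac{-49 + 72^{2}}{-23 + 2 \cdot 32^{2}} = \frac{-49 + 5184}{-23 + 2 \cdot 1024} = \frac{5135}{-23 + 2048} = \frac{5135}{2025} = 5135 \cdot \frac{1}{2025} = \frac{1027}{405}$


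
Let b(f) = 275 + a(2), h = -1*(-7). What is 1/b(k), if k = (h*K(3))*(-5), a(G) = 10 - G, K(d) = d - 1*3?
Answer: 1/283 ≈ 0.0035336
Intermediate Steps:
h = 7
K(d) = -3 + d (K(d) = d - 3 = -3 + d)
k = 0 (k = (7*(-3 + 3))*(-5) = (7*0)*(-5) = 0*(-5) = 0)
b(f) = 283 (b(f) = 275 + (10 - 1*2) = 275 + (10 - 2) = 275 + 8 = 283)
1/b(k) = 1/283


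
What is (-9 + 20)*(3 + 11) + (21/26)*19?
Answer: 4403/26 ≈ 169.35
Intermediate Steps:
(-9 + 20)*(3 + 11) + (21/26)*19 = 11*14 + (21*(1/26))*19 = 154 + (21/26)*19 = 154 + 399/26 = 4403/26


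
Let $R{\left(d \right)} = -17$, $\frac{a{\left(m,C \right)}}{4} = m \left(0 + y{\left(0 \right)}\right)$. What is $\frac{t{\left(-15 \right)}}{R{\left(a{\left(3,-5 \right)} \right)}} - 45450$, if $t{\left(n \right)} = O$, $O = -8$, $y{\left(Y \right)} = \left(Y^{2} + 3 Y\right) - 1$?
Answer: $- \frac{772642}{17} \approx -45450.0$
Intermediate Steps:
$y{\left(Y \right)} = -1 + Y^{2} + 3 Y$
$t{\left(n \right)} = -8$
$a{\left(m,C \right)} = - 4 m$ ($a{\left(m,C \right)} = 4 m \left(0 + \left(-1 + 0^{2} + 3 \cdot 0\right)\right) = 4 m \left(0 + \left(-1 + 0 + 0\right)\right) = 4 m \left(0 - 1\right) = 4 m \left(-1\right) = 4 \left(- m\right) = - 4 m$)
$\frac{t{\left(-15 \right)}}{R{\left(a{\left(3,-5 \right)} \right)}} - 45450 = - \frac{8}{-17} - 45450 = \left(-8\right) \left(- \frac{1}{17}\right) - 45450 = \frac{8}{17} - 45450 = - \frac{772642}{17}$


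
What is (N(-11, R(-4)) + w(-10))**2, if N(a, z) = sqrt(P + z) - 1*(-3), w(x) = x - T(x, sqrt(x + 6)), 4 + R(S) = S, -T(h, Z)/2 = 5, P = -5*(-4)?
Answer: 21 + 12*sqrt(3) ≈ 41.785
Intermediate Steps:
P = 20
T(h, Z) = -10 (T(h, Z) = -2*5 = -10)
R(S) = -4 + S
w(x) = 10 + x (w(x) = x - 1*(-10) = x + 10 = 10 + x)
N(a, z) = 3 + sqrt(20 + z) (N(a, z) = sqrt(20 + z) - 1*(-3) = sqrt(20 + z) + 3 = 3 + sqrt(20 + z))
(N(-11, R(-4)) + w(-10))**2 = ((3 + sqrt(20 + (-4 - 4))) + (10 - 10))**2 = ((3 + sqrt(20 - 8)) + 0)**2 = ((3 + sqrt(12)) + 0)**2 = ((3 + 2*sqrt(3)) + 0)**2 = (3 + 2*sqrt(3))**2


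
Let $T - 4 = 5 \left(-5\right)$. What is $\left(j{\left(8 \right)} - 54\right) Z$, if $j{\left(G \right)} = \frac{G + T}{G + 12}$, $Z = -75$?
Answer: $\frac{16395}{4} \approx 4098.8$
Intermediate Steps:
$T = -21$ ($T = 4 + 5 \left(-5\right) = 4 - 25 = -21$)
$j{\left(G \right)} = \frac{-21 + G}{12 + G}$ ($j{\left(G \right)} = \frac{G - 21}{G + 12} = \frac{-21 + G}{12 + G}$)
$\left(j{\left(8 \right)} - 54\right) Z = \left(\frac{-21 + 8}{12 + 8} - 54\right) \left(-75\right) = \left(\frac{1}{20} \left(-13\right) - 54\right) \left(-75\right) = \left(- \frac{13}{20} - 54\right) \left(-75\right) = \left(- \frac{1093}{20}\right) \left(-75\right) = \frac{16395}{4}$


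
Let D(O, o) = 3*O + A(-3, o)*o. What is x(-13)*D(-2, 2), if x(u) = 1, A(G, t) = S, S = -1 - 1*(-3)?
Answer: -2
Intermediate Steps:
S = 2 (S = -1 + 3 = 2)
A(G, t) = 2
D(O, o) = 2*o + 3*O (D(O, o) = 3*O + 2*o = 2*o + 3*O)
x(-13)*D(-2, 2) = 1*(2*2 + 3*(-2)) = 1*(4 - 6) = 1*(-2) = -2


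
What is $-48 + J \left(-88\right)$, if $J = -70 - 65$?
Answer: $11832$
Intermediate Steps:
$J = -135$ ($J = -70 - 65 = -135$)
$-48 + J \left(-88\right) = -48 - -11880 = -48 + 11880 = 11832$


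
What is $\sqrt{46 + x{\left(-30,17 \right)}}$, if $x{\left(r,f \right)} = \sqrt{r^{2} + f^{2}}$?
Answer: $\sqrt{46 + \sqrt{1189}} \approx 8.9712$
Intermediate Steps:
$x{\left(r,f \right)} = \sqrt{f^{2} + r^{2}}$
$\sqrt{46 + x{\left(-30,17 \right)}} = \sqrt{46 + \sqrt{17^{2} + \left(-30\right)^{2}}} = \sqrt{46 + \sqrt{289 + 900}} = \sqrt{46 + \sqrt{1189}}$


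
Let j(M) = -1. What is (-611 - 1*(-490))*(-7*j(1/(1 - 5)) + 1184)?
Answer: -144111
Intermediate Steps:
(-611 - 1*(-490))*(-7*j(1/(1 - 5)) + 1184) = (-611 - 1*(-490))*(-7*(-1) + 1184) = (-611 + 490)*(7 + 1184) = -121*1191 = -144111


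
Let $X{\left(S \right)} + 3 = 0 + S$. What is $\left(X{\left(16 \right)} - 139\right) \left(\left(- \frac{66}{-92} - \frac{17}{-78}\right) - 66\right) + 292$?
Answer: $\frac{2538554}{299} \approx 8490.1$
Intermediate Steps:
$X{\left(S \right)} = -3 + S$ ($X{\left(S \right)} = -3 + \left(0 + S\right) = -3 + S$)
$\left(X{\left(16 \right)} - 139\right) \left(\left(- \frac{66}{-92} - \frac{17}{-78}\right) - 66\right) + 292 = \left(\left(-3 + 16\right) - 139\right) \left(\left(- \frac{66}{-92} - \frac{17}{-78}\right) - 66\right) + 292 = \left(13 - 139\right) \left(\left(\left(-66\right) \left(- \frac{1}{92}\right) - - \frac{17}{78}\right) - 66\right) + 292 = - 126 \left(\left(\frac{33}{46} + \frac{17}{78}\right) - 66\right) + 292 = - 126 \left(\frac{839}{897} - 66\right) + 292 = \left(-126\right) \left(- \frac{58363}{897}\right) + 292 = \frac{2451246}{299} + 292 = \frac{2538554}{299}$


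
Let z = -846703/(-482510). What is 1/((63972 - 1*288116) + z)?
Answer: -482510/108150874737 ≈ -4.4614e-6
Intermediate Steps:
z = 846703/482510 (z = -846703*(-1/482510) = 846703/482510 ≈ 1.7548)
1/((63972 - 1*288116) + z) = 1/((63972 - 1*288116) + 846703/482510) = 1/((63972 - 288116) + 846703/482510) = 1/(-224144 + 846703/482510) = 1/(-108150874737/482510) = -482510/108150874737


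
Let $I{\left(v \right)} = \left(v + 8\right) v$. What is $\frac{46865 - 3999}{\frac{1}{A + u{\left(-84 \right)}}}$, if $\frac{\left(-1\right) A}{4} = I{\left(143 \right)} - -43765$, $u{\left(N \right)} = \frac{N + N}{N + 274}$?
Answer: $- \frac{1064625291384}{95} \approx -1.1207 \cdot 10^{10}$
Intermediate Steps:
$I{\left(v \right)} = v \left(8 + v\right)$ ($I{\left(v \right)} = \left(8 + v\right) v = v \left(8 + v\right)$)
$u{\left(N \right)} = \frac{2 N}{274 + N}$
$A = -261432$ ($A = - 4 \left(143 \left(8 + 143\right) - -43765\right) = - 4 \left(143 \cdot 151 + 43765\right) = - 4 \left(21593 + 43765\right) = \left(-4\right) 65358 = -261432$)
$\frac{46865 - 3999}{\frac{1}{A + u{\left(-84 \right)}}} = \frac{46865 - 3999}{\frac{1}{-261432 + 2 \left(-84\right) \frac{1}{274 - 84}}} = \frac{46865 - 3999}{\frac{1}{-261432 + 2 \left(-84\right) \frac{1}{190}}} = \frac{42866}{\frac{1}{-261432 + 2 \left(-84\right) \frac{1}{190}}} = \frac{42866}{\frac{1}{-261432 - \frac{84}{95}}} = \frac{42866}{\frac{1}{- \frac{24836124}{95}}} = \frac{42866}{- \frac{95}{24836124}} = 42866 \left(- \frac{24836124}{95}\right) = - \frac{1064625291384}{95}$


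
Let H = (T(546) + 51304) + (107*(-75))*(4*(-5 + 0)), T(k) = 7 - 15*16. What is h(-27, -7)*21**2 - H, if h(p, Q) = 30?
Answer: -198341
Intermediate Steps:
T(k) = -233 (T(k) = 7 - 240 = -233)
H = 211571 (H = (-233 + 51304) + (107*(-75))*(4*(-5 + 0)) = 51071 - 32100*(-5) = 51071 - 8025*(-20) = 51071 + 160500 = 211571)
h(-27, -7)*21**2 - H = 30*21**2 - 1*211571 = 30*441 - 211571 = 13230 - 211571 = -198341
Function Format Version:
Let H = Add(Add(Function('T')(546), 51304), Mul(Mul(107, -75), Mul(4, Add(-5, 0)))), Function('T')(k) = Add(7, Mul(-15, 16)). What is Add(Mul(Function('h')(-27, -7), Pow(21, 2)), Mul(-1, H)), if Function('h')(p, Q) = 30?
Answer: -198341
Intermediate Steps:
Function('T')(k) = -233 (Function('T')(k) = Add(7, -240) = -233)
H = 211571 (H = Add(Add(-233, 51304), Mul(Mul(107, -75), Mul(4, Add(-5, 0)))) = Add(51071, Mul(-8025, Mul(4, -5))) = Add(51071, Mul(-8025, -20)) = Add(51071, 160500) = 211571)
Add(Mul(Function('h')(-27, -7), Pow(21, 2)), Mul(-1, H)) = Add(Mul(30, Pow(21, 2)), Mul(-1, 211571)) = Add(Mul(30, 441), -211571) = Add(13230, -211571) = -198341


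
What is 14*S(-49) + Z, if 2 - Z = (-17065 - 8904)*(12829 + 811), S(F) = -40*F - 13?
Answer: 354244420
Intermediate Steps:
S(F) = -13 - 40*F
Z = 354217162 (Z = 2 - (-17065 - 8904)*(12829 + 811) = 2 - (-25969)*13640 = 2 - 1*(-354217160) = 2 + 354217160 = 354217162)
14*S(-49) + Z = 14*(-13 - 40*(-49)) + 354217162 = 14*(-13 + 1960) + 354217162 = 14*1947 + 354217162 = 27258 + 354217162 = 354244420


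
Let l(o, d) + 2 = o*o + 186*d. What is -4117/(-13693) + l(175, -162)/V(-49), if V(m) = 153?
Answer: 7353164/2095029 ≈ 3.5098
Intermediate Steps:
l(o, d) = -2 + o**2 + 186*d (l(o, d) = -2 + (o*o + 186*d) = -2 + (o**2 + 186*d) = -2 + o**2 + 186*d)
-4117/(-13693) + l(175, -162)/V(-49) = -4117/(-13693) + (-2 + 175**2 + 186*(-162))/153 = -4117*(-1/13693) + (-2 + 30625 - 30132)*(1/153) = 4117/13693 + 491*(1/153) = 4117/13693 + 491/153 = 7353164/2095029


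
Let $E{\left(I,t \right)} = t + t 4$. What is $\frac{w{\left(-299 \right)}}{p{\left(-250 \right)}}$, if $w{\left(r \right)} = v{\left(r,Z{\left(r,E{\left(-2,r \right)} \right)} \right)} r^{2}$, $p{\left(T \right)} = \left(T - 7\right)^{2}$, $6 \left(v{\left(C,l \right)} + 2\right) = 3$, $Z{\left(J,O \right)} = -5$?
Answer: $- \frac{268203}{132098} \approx -2.0303$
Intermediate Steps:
$E{\left(I,t \right)} = 5 t$ ($E{\left(I,t \right)} = t + 4 t = 5 t$)
$v{\left(C,l \right)} = - \frac{3}{2}$ ($v{\left(C,l \right)} = -2 + \frac{1}{6} \cdot 3 = -2 + \frac{1}{2} = - \frac{3}{2}$)
$p{\left(T \right)} = \left(-7 + T\right)^{2}$
$w{\left(r \right)} = - \frac{3 r^{2}}{2}$
$\frac{w{\left(-299 \right)}}{p{\left(-250 \right)}} = \frac{\left(- \frac{3}{2}\right) \left(-299\right)^{2}}{\left(-7 - 250\right)^{2}} = \frac{\left(- \frac{3}{2}\right) 89401}{\left(-257\right)^{2}} = - \frac{268203}{2 \cdot 66049} = \left(- \frac{268203}{2}\right) \frac{1}{66049} = - \frac{268203}{132098}$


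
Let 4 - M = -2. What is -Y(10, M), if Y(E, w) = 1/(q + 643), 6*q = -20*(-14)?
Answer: -3/2069 ≈ -0.0014500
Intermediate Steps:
M = 6 (M = 4 - 1*(-2) = 4 + 2 = 6)
q = 140/3 (q = (-20*(-14))/6 = (1/6)*280 = 140/3 ≈ 46.667)
Y(E, w) = 3/2069 (Y(E, w) = 1/(140/3 + 643) = 1/(2069/3) = 3/2069)
-Y(10, M) = -1*3/2069 = -3/2069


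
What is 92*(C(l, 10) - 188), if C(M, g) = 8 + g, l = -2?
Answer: -15640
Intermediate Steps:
92*(C(l, 10) - 188) = 92*((8 + 10) - 188) = 92*(18 - 188) = 92*(-170) = -15640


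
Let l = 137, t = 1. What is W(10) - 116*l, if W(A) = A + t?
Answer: -15881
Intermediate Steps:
W(A) = 1 + A (W(A) = A + 1 = 1 + A)
W(10) - 116*l = (1 + 10) - 116*137 = 11 - 15892 = -15881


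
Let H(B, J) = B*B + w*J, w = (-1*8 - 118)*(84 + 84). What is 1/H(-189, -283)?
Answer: 1/6026265 ≈ 1.6594e-7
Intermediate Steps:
w = -21168 (w = (-8 - 118)*168 = -126*168 = -21168)
H(B, J) = B² - 21168*J (H(B, J) = B*B - 21168*J = B² - 21168*J)
1/H(-189, -283) = 1/((-189)² - 21168*(-283)) = 1/(35721 + 5990544) = 1/6026265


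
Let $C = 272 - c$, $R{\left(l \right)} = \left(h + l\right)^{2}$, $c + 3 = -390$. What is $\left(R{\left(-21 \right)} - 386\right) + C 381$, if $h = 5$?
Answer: $253235$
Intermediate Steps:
$c = -393$ ($c = -3 - 390 = -393$)
$R{\left(l \right)} = \left(5 + l\right)^{2}$
$C = 665$ ($C = 272 - -393 = 272 + 393 = 665$)
$\left(R{\left(-21 \right)} - 386\right) + C 381 = \left(\left(5 - 21\right)^{2} - 386\right) + 665 \cdot 381 = \left(\left(-16\right)^{2} - 386\right) + 253365 = \left(256 - 386\right) + 253365 = -130 + 253365 = 253235$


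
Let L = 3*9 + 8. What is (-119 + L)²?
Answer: 7056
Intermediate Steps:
L = 35 (L = 27 + 8 = 35)
(-119 + L)² = (-119 + 35)² = (-84)² = 7056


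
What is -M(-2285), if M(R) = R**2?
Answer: -5221225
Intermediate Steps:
-M(-2285) = -1*(-2285)**2 = -1*5221225 = -5221225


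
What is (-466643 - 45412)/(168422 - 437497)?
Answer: 102411/53815 ≈ 1.9030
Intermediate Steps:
(-466643 - 45412)/(168422 - 437497) = -512055/(-269075) = -512055*(-1/269075) = 102411/53815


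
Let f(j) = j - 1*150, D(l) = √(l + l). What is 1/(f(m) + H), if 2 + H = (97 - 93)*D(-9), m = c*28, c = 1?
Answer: -31/3916 - 3*I*√2/3916 ≈ -0.0079162 - 0.0010834*I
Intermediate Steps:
m = 28 (m = 1*28 = 28)
D(l) = √2*√l (D(l) = √(2*l) = √2*√l)
H = -2 + 12*I*√2 (H = -2 + (97 - 93)*(√2*√(-9)) = -2 + 4*(√2*(3*I)) = -2 + 4*(3*I*√2) = -2 + 12*I*√2 ≈ -2.0 + 16.971*I)
f(j) = -150 + j (f(j) = j - 150 = -150 + j)
1/(f(m) + H) = 1/((-150 + 28) + (-2 + 12*I*√2)) = 1/(-122 + (-2 + 12*I*√2)) = 1/(-124 + 12*I*√2)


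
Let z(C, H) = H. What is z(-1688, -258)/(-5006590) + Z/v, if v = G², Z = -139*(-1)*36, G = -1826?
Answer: 3239152446/2086669109855 ≈ 0.0015523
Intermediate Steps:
Z = 5004 (Z = 139*36 = 5004)
v = 3334276 (v = (-1826)² = 3334276)
z(-1688, -258)/(-5006590) + Z/v = -258/(-5006590) + 5004/3334276 = -258*(-1/5006590) + 5004*(1/3334276) = 129/2503295 + 1251/833569 = 3239152446/2086669109855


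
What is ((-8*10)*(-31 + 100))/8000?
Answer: -69/100 ≈ -0.69000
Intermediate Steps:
((-8*10)*(-31 + 100))/8000 = -80*69*(1/8000) = -5520*1/8000 = -69/100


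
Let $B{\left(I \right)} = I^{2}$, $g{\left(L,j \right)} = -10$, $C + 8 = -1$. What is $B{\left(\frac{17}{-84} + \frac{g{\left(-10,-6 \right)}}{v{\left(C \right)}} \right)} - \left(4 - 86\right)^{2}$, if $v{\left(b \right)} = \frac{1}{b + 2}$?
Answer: $- \frac{13069775}{7056} \approx -1852.3$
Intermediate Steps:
$C = -9$ ($C = -8 - 1 = -9$)
$v{\left(b \right)} = \frac{1}{2 + b}$
$B{\left(\frac{17}{-84} + \frac{g{\left(-10,-6 \right)}}{v{\left(C \right)}} \right)} - \left(4 - 86\right)^{2} = \left(\frac{17}{-84} - \frac{10}{\frac{1}{2 - 9}}\right)^{2} - \left(4 - 86\right)^{2} = \left(17 \left(- \frac{1}{84}\right) - \frac{10}{\frac{1}{-7}}\right)^{2} - \left(-82\right)^{2} = \left(- \frac{17}{84} - \frac{10}{- \frac{1}{7}}\right)^{2} - 6724 = \left(- \frac{17}{84} - -70\right)^{2} - 6724 = \left(- \frac{17}{84} + 70\right)^{2} - 6724 = \left(\frac{5863}{84}\right)^{2} - 6724 = \frac{34374769}{7056} - 6724 = - \frac{13069775}{7056}$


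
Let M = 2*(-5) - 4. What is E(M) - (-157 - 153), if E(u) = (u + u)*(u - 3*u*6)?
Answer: -6354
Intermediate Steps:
M = -14 (M = -10 - 4 = -14)
E(u) = -34*u**2 (E(u) = (2*u)*(u - 18*u) = (2*u)*(-17*u) = -34*u**2)
E(M) - (-157 - 153) = -34*(-14)**2 - (-157 - 153) = -34*196 - 1*(-310) = -6664 + 310 = -6354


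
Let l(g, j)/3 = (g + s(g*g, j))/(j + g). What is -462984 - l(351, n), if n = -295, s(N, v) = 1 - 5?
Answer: -25928145/56 ≈ -4.6300e+5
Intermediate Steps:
s(N, v) = -4
l(g, j) = 3*(-4 + g)/(g + j) (l(g, j) = 3*((g - 4)/(j + g)) = 3*((-4 + g)/(g + j)) = 3*(-4 + g)/(g + j))
-462984 - l(351, n) = -462984 - 3*(-4 + 351)/(351 - 295) = -462984 - 3*347/56 = -462984 - 1*1041/56 = -462984 - 1041/56 = -25928145/56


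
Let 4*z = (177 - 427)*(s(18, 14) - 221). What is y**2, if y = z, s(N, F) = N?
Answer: 643890625/4 ≈ 1.6097e+8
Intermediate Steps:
z = 25375/2 (z = ((177 - 427)*(18 - 221))/4 = (-250*(-203))/4 = (1/4)*50750 = 25375/2 ≈ 12688.)
y = 25375/2 ≈ 12688.
y**2 = (25375/2)**2 = 643890625/4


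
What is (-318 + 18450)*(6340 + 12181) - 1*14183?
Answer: 335808589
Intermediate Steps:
(-318 + 18450)*(6340 + 12181) - 1*14183 = 18132*18521 - 14183 = 335822772 - 14183 = 335808589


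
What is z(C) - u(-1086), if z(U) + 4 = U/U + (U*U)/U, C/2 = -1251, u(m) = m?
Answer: -1419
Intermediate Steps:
C = -2502 (C = 2*(-1251) = -2502)
z(U) = -3 + U (z(U) = -4 + (U/U + (U*U)/U) = -4 + (1 + U**2/U) = -4 + (1 + U) = -3 + U)
z(C) - u(-1086) = (-3 - 2502) - 1*(-1086) = -2505 + 1086 = -1419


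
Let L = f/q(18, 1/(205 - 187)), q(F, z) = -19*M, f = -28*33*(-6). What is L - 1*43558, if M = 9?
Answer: -828218/19 ≈ -43590.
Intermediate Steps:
f = 5544 (f = -924*(-6) = 5544)
q(F, z) = -171 (q(F, z) = -19*9 = -171)
L = -616/19 (L = 5544/(-171) = 5544*(-1/171) = -616/19 ≈ -32.421)
L - 1*43558 = -616/19 - 1*43558 = -616/19 - 43558 = -828218/19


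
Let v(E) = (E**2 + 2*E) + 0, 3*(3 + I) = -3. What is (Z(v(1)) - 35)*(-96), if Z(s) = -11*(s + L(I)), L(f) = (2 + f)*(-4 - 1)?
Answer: 17088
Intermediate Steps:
I = -4 (I = -3 + (1/3)*(-3) = -3 - 1 = -4)
L(f) = -10 - 5*f (L(f) = (2 + f)*(-5) = -10 - 5*f)
v(E) = E**2 + 2*E
Z(s) = -110 - 11*s (Z(s) = -11*(s + (-10 - 5*(-4))) = -11*(s + (-10 + 20)) = -11*(s + 10) = -11*(10 + s) = -110 - 11*s)
(Z(v(1)) - 35)*(-96) = ((-110 - 11*(2 + 1)) - 35)*(-96) = ((-110 - 11*3) - 35)*(-96) = ((-110 - 33) - 35)*(-96) = (-143 - 35)*(-96) = -178*(-96) = 17088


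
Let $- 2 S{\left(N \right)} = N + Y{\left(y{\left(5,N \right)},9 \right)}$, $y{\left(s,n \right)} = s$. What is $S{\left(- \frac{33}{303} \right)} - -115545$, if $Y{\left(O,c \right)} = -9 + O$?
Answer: $\frac{23340505}{202} \approx 1.1555 \cdot 10^{5}$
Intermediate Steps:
$S{\left(N \right)} = 2 - \frac{N}{2}$ ($S{\left(N \right)} = - \frac{N + \left(-9 + 5\right)}{2} = - \frac{N - 4}{2} = - \frac{-4 + N}{2} = 2 - \frac{N}{2}$)
$S{\left(- \frac{33}{303} \right)} - -115545 = \left(2 - \frac{\left(-33\right) \frac{1}{303}}{2}\right) - -115545 = \left(2 - \frac{\left(-33\right) \frac{1}{303}}{2}\right) + 115545 = \left(2 - - \frac{11}{202}\right) + 115545 = \left(2 + \frac{11}{202}\right) + 115545 = \frac{415}{202} + 115545 = \frac{23340505}{202}$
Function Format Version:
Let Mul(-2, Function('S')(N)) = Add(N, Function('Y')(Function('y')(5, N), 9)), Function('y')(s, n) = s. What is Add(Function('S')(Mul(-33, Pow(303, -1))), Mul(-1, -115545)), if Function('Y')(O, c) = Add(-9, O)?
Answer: Rational(23340505, 202) ≈ 1.1555e+5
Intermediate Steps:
Function('S')(N) = Add(2, Mul(Rational(-1, 2), N)) (Function('S')(N) = Mul(Rational(-1, 2), Add(N, Add(-9, 5))) = Mul(Rational(-1, 2), Add(N, -4)) = Mul(Rational(-1, 2), Add(-4, N)) = Add(2, Mul(Rational(-1, 2), N)))
Add(Function('S')(Mul(-33, Pow(303, -1))), Mul(-1, -115545)) = Add(Add(2, Mul(Rational(-1, 2), Mul(-33, Pow(303, -1)))), Mul(-1, -115545)) = Add(Add(2, Mul(Rational(-1, 2), Mul(-33, Rational(1, 303)))), 115545) = Add(Add(2, Mul(Rational(-1, 2), Rational(-11, 101))), 115545) = Add(Add(2, Rational(11, 202)), 115545) = Add(Rational(415, 202), 115545) = Rational(23340505, 202)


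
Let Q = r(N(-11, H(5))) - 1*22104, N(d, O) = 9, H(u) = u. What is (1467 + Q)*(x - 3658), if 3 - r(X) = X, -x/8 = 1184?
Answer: 271042590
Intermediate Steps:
x = -9472 (x = -8*1184 = -9472)
r(X) = 3 - X
Q = -22110 (Q = (3 - 1*9) - 1*22104 = (3 - 9) - 22104 = -6 - 22104 = -22110)
(1467 + Q)*(x - 3658) = (1467 - 22110)*(-9472 - 3658) = -20643*(-13130) = 271042590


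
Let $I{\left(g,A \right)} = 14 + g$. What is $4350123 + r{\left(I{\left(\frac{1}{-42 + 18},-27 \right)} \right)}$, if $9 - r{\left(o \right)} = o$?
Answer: $\frac{104402833}{24} \approx 4.3501 \cdot 10^{6}$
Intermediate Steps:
$r{\left(o \right)} = 9 - o$
$4350123 + r{\left(I{\left(\frac{1}{-42 + 18},-27 \right)} \right)} = 4350123 - \left(5 + \frac{1}{-42 + 18}\right) = 4350123 + \left(9 - \left(14 + \frac{1}{-24}\right)\right) = 4350123 + \left(9 - \left(14 - \frac{1}{24}\right)\right) = 4350123 + \left(9 - \frac{335}{24}\right) = 4350123 - \frac{119}{24} = \frac{104402833}{24}$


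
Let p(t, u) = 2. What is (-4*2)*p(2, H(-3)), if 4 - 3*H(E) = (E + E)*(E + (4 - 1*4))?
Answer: -16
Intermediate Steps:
H(E) = 4/3 - 2*E**2/3 (H(E) = 4/3 - (E + E)*(E + (4 - 1*4))/3 = 4/3 - 2*E*(E + (4 - 4))/3 = 4/3 - 2*E*(E + 0)/3 = 4/3 - 2*E*E/3 = 4/3 - 2*E**2/3)
(-4*2)*p(2, H(-3)) = -4*2*2 = -8*2 = -16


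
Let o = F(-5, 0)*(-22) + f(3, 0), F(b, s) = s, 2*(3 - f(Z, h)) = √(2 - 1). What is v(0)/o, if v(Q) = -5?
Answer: -2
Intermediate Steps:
f(Z, h) = 5/2 (f(Z, h) = 3 - √(2 - 1)/2 = 3 - √1/2 = 3 - ½*1 = 3 - ½ = 5/2)
o = 5/2 (o = 0*(-22) + 5/2 = 0 + 5/2 = 5/2 ≈ 2.5000)
v(0)/o = -5/5/2 = -5*⅖ = -2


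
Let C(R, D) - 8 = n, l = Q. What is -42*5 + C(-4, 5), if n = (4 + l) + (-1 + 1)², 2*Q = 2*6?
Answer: -192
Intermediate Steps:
Q = 6 (Q = (2*6)/2 = (½)*12 = 6)
l = 6
n = 10 (n = (4 + 6) + (-1 + 1)² = 10 + 0² = 10 + 0 = 10)
C(R, D) = 18 (C(R, D) = 8 + 10 = 18)
-42*5 + C(-4, 5) = -42*5 + 18 = -210 + 18 = -192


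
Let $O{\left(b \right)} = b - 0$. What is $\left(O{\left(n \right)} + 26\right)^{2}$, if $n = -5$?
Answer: $441$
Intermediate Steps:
$O{\left(b \right)} = b$ ($O{\left(b \right)} = b + 0 = b$)
$\left(O{\left(n \right)} + 26\right)^{2} = \left(-5 + 26\right)^{2} = 21^{2} = 441$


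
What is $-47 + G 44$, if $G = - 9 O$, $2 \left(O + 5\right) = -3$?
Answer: $2527$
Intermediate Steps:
$O = - \frac{13}{2}$ ($O = -5 + \frac{1}{2} \left(-3\right) = -5 - \frac{3}{2} = - \frac{13}{2} \approx -6.5$)
$G = \frac{117}{2}$ ($G = \left(-9\right) \left(- \frac{13}{2}\right) = \frac{117}{2} \approx 58.5$)
$-47 + G 44 = -47 + \frac{117}{2} \cdot 44 = -47 + 2574 = 2527$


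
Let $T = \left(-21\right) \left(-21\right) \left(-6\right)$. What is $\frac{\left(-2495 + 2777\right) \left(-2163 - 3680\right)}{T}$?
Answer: $\frac{274621}{441} \approx 622.72$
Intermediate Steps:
$T = -2646$ ($T = 441 \left(-6\right) = -2646$)
$\frac{\left(-2495 + 2777\right) \left(-2163 - 3680\right)}{T} = \frac{\left(-2495 + 2777\right) \left(-2163 - 3680\right)}{-2646} = 282 \left(-5843\right) \left(- \frac{1}{2646}\right) = \left(-1647726\right) \left(- \frac{1}{2646}\right) = \frac{274621}{441}$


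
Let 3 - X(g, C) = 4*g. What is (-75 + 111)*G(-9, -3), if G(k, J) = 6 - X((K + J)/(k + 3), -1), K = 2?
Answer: 132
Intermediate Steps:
X(g, C) = 3 - 4*g
G(k, J) = 3 + 4*(2 + J)/(3 + k) (G(k, J) = 6 - (3 - 4*(2 + J)/(k + 3)) = 6 - (3 - 4*(2 + J)/(3 + k)) = 6 + (-3 + 4*(2 + J)/(3 + k)) = 3 + 4*(2 + J)/(3 + k))
(-75 + 111)*G(-9, -3) = (-75 + 111)*((17 + 3*(-9) + 4*(-3))/(3 - 9)) = 36*((17 - 27 - 12)/(-6)) = 36*(-⅙*(-22)) = 36*(11/3) = 132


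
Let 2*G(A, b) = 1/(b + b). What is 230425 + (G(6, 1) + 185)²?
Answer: 4235881/16 ≈ 2.6474e+5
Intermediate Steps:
G(A, b) = 1/(4*b) (G(A, b) = 1/(2*(b + b)) = 1/(2*((2*b))) = (1/(2*b))/2 = 1/(4*b))
230425 + (G(6, 1) + 185)² = 230425 + ((¼)/1 + 185)² = 230425 + ((¼)*1 + 185)² = 230425 + (¼ + 185)² = 230425 + (741/4)² = 230425 + 549081/16 = 4235881/16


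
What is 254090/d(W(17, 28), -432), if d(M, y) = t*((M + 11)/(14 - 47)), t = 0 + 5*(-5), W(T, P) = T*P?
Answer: 1676994/2435 ≈ 688.70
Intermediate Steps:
W(T, P) = P*T
t = -25 (t = 0 - 25 = -25)
d(M, y) = 25/3 + 25*M/33 (d(M, y) = -25*(M + 11)/(14 - 47) = -25*(11 + M)/(-33) = -25*(11 + M)*(-1)/33 = -25*(-⅓ - M/33) = 25/3 + 25*M/33)
254090/d(W(17, 28), -432) = 254090/(25/3 + 25*(28*17)/33) = 254090/(25/3 + (25/33)*476) = 254090/(25/3 + 11900/33) = 254090/(12175/33) = 254090*(33/12175) = 1676994/2435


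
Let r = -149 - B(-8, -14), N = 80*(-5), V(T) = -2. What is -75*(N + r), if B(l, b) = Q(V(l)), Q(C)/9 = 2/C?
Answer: 40500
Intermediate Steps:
Q(C) = 18/C (Q(C) = 9*(2/C) = 18/C)
N = -400
B(l, b) = -9 (B(l, b) = 18/(-2) = 18*(-½) = -9)
r = -140 (r = -149 - 1*(-9) = -149 + 9 = -140)
-75*(N + r) = -75*(-400 - 140) = -75*(-540) = 40500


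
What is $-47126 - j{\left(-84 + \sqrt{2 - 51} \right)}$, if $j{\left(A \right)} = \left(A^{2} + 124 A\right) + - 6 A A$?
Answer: $-1675 - 6748 i \approx -1675.0 - 6748.0 i$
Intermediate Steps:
$j{\left(A \right)} = - 5 A^{2} + 124 A$ ($j{\left(A \right)} = \left(A^{2} + 124 A\right) - 6 A^{2} = - 5 A^{2} + 124 A$)
$-47126 - j{\left(-84 + \sqrt{2 - 51} \right)} = -47126 - \left(-84 + \sqrt{2 - 51}\right) \left(124 - 5 \left(-84 + \sqrt{2 - 51}\right)\right) = -47126 - \left(-84 + \sqrt{-49}\right) \left(124 - 5 \left(-84 + \sqrt{-49}\right)\right) = -47126 - \left(-84 + 7 i\right) \left(124 - 5 \left(-84 + 7 i\right)\right) = -47126 - \left(-84 + 7 i\right) \left(124 + \left(420 - 35 i\right)\right) = -47126 - \left(-84 + 7 i\right) \left(544 - 35 i\right)$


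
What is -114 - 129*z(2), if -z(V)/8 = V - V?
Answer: -114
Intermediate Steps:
z(V) = 0 (z(V) = -8*(V - V) = -8*0 = 0)
-114 - 129*z(2) = -114 - 129*0 = -114 + 0 = -114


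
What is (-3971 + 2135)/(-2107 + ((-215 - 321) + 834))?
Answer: 68/67 ≈ 1.0149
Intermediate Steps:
(-3971 + 2135)/(-2107 + ((-215 - 321) + 834)) = -1836/(-2107 + (-536 + 834)) = -1836/(-2107 + 298) = -1836/(-1809) = -1836*(-1/1809) = 68/67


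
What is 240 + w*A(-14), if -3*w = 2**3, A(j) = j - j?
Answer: 240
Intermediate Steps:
A(j) = 0
w = -8/3 (w = -1/3*2**3 = -1/3*8 = -8/3 ≈ -2.6667)
240 + w*A(-14) = 240 - 8/3*0 = 240 + 0 = 240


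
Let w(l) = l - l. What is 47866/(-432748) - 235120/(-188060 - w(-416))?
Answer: 2318650745/2034564722 ≈ 1.1396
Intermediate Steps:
w(l) = 0
47866/(-432748) - 235120/(-188060 - w(-416)) = 47866/(-432748) - 235120/(-188060 - 1*0) = 47866*(-1/432748) - 235120/(-188060 + 0) = -23933/216374 - 235120/(-188060) = -23933/216374 - 235120*(-1/188060) = -23933/216374 + 11756/9403 = 2318650745/2034564722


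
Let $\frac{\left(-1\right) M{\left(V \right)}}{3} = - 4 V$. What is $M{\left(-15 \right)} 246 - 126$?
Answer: $-44406$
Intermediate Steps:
$M{\left(V \right)} = 12 V$ ($M{\left(V \right)} = - 3 \left(- 4 V\right) = 12 V$)
$M{\left(-15 \right)} 246 - 126 = 12 \left(-15\right) 246 - 126 = \left(-180\right) 246 - 126 = -44280 - 126 = -44406$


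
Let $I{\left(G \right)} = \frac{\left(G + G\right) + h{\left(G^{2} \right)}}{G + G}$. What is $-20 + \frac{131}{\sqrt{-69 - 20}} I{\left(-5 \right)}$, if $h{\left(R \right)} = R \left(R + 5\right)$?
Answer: $-20 + \frac{9694 i \sqrt{89}}{89} \approx -20.0 + 1027.6 i$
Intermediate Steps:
$h{\left(R \right)} = R \left(5 + R\right)$
$I{\left(G \right)} = \frac{2 G + G^{2} \left(5 + G^{2}\right)}{2 G}$ ($I{\left(G \right)} = \frac{\left(G + G\right) + G^{2} \left(5 + G^{2}\right)}{G + G} = \frac{2 G + G^{2} \left(5 + G^{2}\right)}{2 G}$)
$-20 + \frac{131}{\sqrt{-69 - 20}} I{\left(-5 \right)} = -20 + \frac{131}{\sqrt{-69 - 20}} \left(1 + \frac{1}{2} \left(-5\right) \left(5 + \left(-5\right)^{2}\right)\right) = -20 + \frac{131}{\sqrt{-89}} \left(1 + \frac{1}{2} \left(-5\right) \left(5 + 25\right)\right) = -20 + \frac{131}{i \sqrt{89}} \left(1 + \frac{1}{2} \left(-5\right) 30\right) = -20 + 131 \left(- \frac{i \sqrt{89}}{89}\right) \left(1 - 75\right) = -20 + - \frac{131 i \sqrt{89}}{89} \left(-74\right) = -20 + \frac{9694 i \sqrt{89}}{89}$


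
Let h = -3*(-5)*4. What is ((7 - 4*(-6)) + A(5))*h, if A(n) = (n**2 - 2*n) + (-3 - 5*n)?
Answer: 1080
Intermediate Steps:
h = 60 (h = 15*4 = 60)
A(n) = -3 + n**2 - 7*n
((7 - 4*(-6)) + A(5))*h = ((7 - 4*(-6)) + (-3 + 5**2 - 7*5))*60 = ((7 + 24) + (-3 + 25 - 35))*60 = (31 - 13)*60 = 18*60 = 1080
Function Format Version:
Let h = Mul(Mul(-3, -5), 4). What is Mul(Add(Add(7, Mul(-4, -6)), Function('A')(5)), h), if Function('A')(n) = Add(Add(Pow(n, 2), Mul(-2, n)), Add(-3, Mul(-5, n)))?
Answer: 1080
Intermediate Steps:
h = 60 (h = Mul(15, 4) = 60)
Function('A')(n) = Add(-3, Pow(n, 2), Mul(-7, n))
Mul(Add(Add(7, Mul(-4, -6)), Function('A')(5)), h) = Mul(Add(Add(7, Mul(-4, -6)), Add(-3, Pow(5, 2), Mul(-7, 5))), 60) = Mul(Add(Add(7, 24), Add(-3, 25, -35)), 60) = Mul(Add(31, -13), 60) = Mul(18, 60) = 1080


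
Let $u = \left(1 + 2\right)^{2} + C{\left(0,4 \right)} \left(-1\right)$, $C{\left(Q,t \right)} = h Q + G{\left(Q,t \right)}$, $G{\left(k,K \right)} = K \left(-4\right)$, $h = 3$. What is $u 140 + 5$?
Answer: $3505$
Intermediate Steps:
$G{\left(k,K \right)} = - 4 K$
$C{\left(Q,t \right)} = - 4 t + 3 Q$ ($C{\left(Q,t \right)} = 3 Q - 4 t = - 4 t + 3 Q$)
$u = 25$ ($u = \left(1 + 2\right)^{2} + \left(\left(-4\right) 4 + 3 \cdot 0\right) \left(-1\right) = 3^{2} + \left(-16 + 0\right) \left(-1\right) = 9 - -16 = 9 + 16 = 25$)
$u 140 + 5 = 25 \cdot 140 + 5 = 3500 + 5 = 3505$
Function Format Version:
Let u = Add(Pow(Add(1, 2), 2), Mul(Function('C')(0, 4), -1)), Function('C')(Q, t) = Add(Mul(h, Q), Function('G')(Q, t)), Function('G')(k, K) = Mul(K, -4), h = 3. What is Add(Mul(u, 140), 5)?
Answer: 3505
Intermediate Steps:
Function('G')(k, K) = Mul(-4, K)
Function('C')(Q, t) = Add(Mul(-4, t), Mul(3, Q)) (Function('C')(Q, t) = Add(Mul(3, Q), Mul(-4, t)) = Add(Mul(-4, t), Mul(3, Q)))
u = 25 (u = Add(Pow(Add(1, 2), 2), Mul(Add(Mul(-4, 4), Mul(3, 0)), -1)) = Add(Pow(3, 2), Mul(Add(-16, 0), -1)) = Add(9, Mul(-16, -1)) = Add(9, 16) = 25)
Add(Mul(u, 140), 5) = Add(Mul(25, 140), 5) = Add(3500, 5) = 3505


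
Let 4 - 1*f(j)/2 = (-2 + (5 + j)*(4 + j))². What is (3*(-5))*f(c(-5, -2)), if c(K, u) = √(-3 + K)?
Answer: -16560 + 10800*I*√2 ≈ -16560.0 + 15274.0*I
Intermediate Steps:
f(j) = 8 - 2*(-2 + (4 + j)*(5 + j))² (f(j) = 8 - 2*(-2 + (5 + j)*(4 + j))² = 8 - 2*(-2 + (4 + j)*(5 + j))²)
(3*(-5))*f(c(-5, -2)) = (3*(-5))*(8 - 2*(18 + (√(-3 - 5))² + 9*√(-3 - 5))²) = -15*(8 - 2*(18 + (√(-8))² + 9*√(-8))²) = -15*(8 - 2*(18 + (2*I*√2)² + 9*(2*I*√2))²) = -15*(8 - 2*(18 - 8 + 18*I*√2)²) = -15*(8 - 2*(10 + 18*I*√2)²) = -120 + 30*(10 + 18*I*√2)²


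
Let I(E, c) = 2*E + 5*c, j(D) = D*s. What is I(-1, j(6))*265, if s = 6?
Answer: 47170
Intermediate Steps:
j(D) = 6*D (j(D) = D*6 = 6*D)
I(-1, j(6))*265 = (2*(-1) + 5*(6*6))*265 = (-2 + 5*36)*265 = (-2 + 180)*265 = 178*265 = 47170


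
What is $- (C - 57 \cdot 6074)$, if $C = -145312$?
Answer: $491530$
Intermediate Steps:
$- (C - 57 \cdot 6074) = - (-145312 - 57 \cdot 6074) = - (-145312 - 346218) = \left(-1\right) \left(-491530\right) = 491530$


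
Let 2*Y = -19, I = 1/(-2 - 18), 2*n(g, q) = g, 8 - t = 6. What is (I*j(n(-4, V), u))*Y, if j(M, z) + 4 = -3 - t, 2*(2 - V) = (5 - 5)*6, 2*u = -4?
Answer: -171/40 ≈ -4.2750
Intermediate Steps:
u = -2 (u = (1/2)*(-4) = -2)
t = 2 (t = 8 - 1*6 = 8 - 6 = 2)
V = 2 (V = 2 - (5 - 5)*6/2 = 2 - 0*6 = 2 - 1/2*0 = 2 + 0 = 2)
n(g, q) = g/2
I = -1/20 (I = 1/(-20) = -1/20 ≈ -0.050000)
j(M, z) = -9 (j(M, z) = -4 + (-3 - 1*2) = -4 + (-3 - 2) = -4 - 5 = -9)
Y = -19/2 (Y = (1/2)*(-19) = -19/2 ≈ -9.5000)
(I*j(n(-4, V), u))*Y = -1/20*(-9)*(-19/2) = (9/20)*(-19/2) = -171/40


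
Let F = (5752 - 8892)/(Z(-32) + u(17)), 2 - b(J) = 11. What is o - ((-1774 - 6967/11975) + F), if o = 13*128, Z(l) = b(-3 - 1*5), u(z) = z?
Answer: 91754409/23950 ≈ 3831.1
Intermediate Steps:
b(J) = -9 (b(J) = 2 - 1*11 = 2 - 11 = -9)
Z(l) = -9
o = 1664
F = -785/2 (F = (5752 - 8892)/(-9 + 17) = -3140/8 = -3140*1/8 = -785/2 ≈ -392.50)
o - ((-1774 - 6967/11975) + F) = 1664 - ((-1774 - 6967/11975) - 785/2) = 1664 - (-21250617/11975 - 785/2) = 1664 - 1*(-51901609/23950) = 1664 + 51901609/23950 = 91754409/23950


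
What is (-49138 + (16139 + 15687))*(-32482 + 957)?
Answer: 545760800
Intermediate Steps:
(-49138 + (16139 + 15687))*(-32482 + 957) = (-49138 + 31826)*(-31525) = -17312*(-31525) = 545760800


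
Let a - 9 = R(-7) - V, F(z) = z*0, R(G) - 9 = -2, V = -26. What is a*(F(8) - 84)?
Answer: -3528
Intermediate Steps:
R(G) = 7 (R(G) = 9 - 2 = 7)
F(z) = 0
a = 42 (a = 9 + (7 - 1*(-26)) = 9 + (7 + 26) = 9 + 33 = 42)
a*(F(8) - 84) = 42*(0 - 84) = 42*(-84) = -3528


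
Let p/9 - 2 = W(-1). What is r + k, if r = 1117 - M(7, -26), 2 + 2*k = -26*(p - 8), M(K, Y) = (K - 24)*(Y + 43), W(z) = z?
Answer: 1392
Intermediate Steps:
p = 9 (p = 18 + 9*(-1) = 18 - 9 = 9)
M(K, Y) = (-24 + K)*(43 + Y)
k = -14 (k = -1 + (-26*(9 - 8))/2 = -1 + (-26*1)/2 = -1 + (1/2)*(-26) = -1 - 13 = -14)
r = 1406 (r = 1117 - (-1032 - 24*(-26) + 43*7 + 7*(-26)) = 1117 - (-1032 + 624 + 301 - 182) = 1117 - 1*(-289) = 1117 + 289 = 1406)
r + k = 1406 - 14 = 1392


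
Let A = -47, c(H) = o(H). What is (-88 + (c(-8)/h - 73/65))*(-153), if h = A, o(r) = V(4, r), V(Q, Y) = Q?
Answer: 41697243/3055 ≈ 13649.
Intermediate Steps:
o(r) = 4
c(H) = 4
h = -47
(-88 + (c(-8)/h - 73/65))*(-153) = (-88 + (4/(-47) - 73/65))*(-153) = (-88 + (4*(-1/47) - 73*1/65))*(-153) = (-88 + (-4/47 - 73/65))*(-153) = (-88 - 3691/3055)*(-153) = -272531/3055*(-153) = 41697243/3055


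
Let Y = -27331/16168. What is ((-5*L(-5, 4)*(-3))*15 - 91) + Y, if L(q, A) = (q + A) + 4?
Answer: 9414781/16168 ≈ 582.31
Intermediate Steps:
Y = -27331/16168 (Y = -27331*1/16168 = -27331/16168 ≈ -1.6904)
L(q, A) = 4 + A + q (L(q, A) = (A + q) + 4 = 4 + A + q)
((-5*L(-5, 4)*(-3))*15 - 91) + Y = ((-5*(4 + 4 - 5)*(-3))*15 - 91) - 27331/16168 = ((-5*3*(-3))*15 - 91) - 27331/16168 = (-15*(-3)*15 - 91) - 27331/16168 = (45*15 - 91) - 27331/16168 = (675 - 91) - 27331/16168 = 584 - 27331/16168 = 9414781/16168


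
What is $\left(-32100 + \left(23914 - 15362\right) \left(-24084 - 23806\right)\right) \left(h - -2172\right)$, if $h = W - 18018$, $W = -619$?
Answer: $6743856211700$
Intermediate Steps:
$h = -18637$ ($h = -619 - 18018 = -18637$)
$\left(-32100 + \left(23914 - 15362\right) \left(-24084 - 23806\right)\right) \left(h - -2172\right) = \left(-32100 + \left(23914 - 15362\right) \left(-24084 - 23806\right)\right) \left(-18637 - -2172\right) = \left(-32100 + 8552 \left(-47890\right)\right) \left(-18637 + \left(-12 + 2184\right)\right) = \left(-32100 - 409555280\right) \left(-18637 + 2172\right) = \left(-409587380\right) \left(-16465\right) = 6743856211700$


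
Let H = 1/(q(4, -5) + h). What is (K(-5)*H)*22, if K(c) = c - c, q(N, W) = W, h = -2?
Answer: 0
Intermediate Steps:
K(c) = 0
H = -⅐ (H = 1/(-5 - 2) = 1/(-7) = -⅐ ≈ -0.14286)
(K(-5)*H)*22 = (0*(-⅐))*22 = 0*22 = 0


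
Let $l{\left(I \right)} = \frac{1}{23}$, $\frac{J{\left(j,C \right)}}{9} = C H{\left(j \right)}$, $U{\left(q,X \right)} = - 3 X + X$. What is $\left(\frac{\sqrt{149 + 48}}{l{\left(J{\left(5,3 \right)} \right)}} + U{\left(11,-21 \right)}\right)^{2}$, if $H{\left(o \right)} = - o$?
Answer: $105977 + 1932 \sqrt{197} \approx 1.3309 \cdot 10^{5}$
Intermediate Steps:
$U{\left(q,X \right)} = - 2 X$
$J{\left(j,C \right)} = - 9 C j$ ($J{\left(j,C \right)} = 9 C \left(- j\right) = 9 \left(- C j\right) = - 9 C j$)
$l{\left(I \right)} = \frac{1}{23}$
$\left(\frac{\sqrt{149 + 48}}{l{\left(J{\left(5,3 \right)} \right)}} + U{\left(11,-21 \right)}\right)^{2} = \left(\sqrt{149 + 48} \frac{1}{\frac{1}{23}} - -42\right)^{2} = \left(\sqrt{197} \cdot 23 + 42\right)^{2} = \left(23 \sqrt{197} + 42\right)^{2} = \left(42 + 23 \sqrt{197}\right)^{2}$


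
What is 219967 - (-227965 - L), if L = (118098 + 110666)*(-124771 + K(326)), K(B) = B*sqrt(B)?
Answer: -28542665112 + 74577064*sqrt(326) ≈ -2.7196e+10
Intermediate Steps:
K(B) = B**(3/2)
L = -28543113044 + 74577064*sqrt(326) (L = (118098 + 110666)*(-124771 + 326**(3/2)) = 228764*(-124771 + 326*sqrt(326)) = -28543113044 + 74577064*sqrt(326) ≈ -2.7197e+10)
219967 - (-227965 - L) = 219967 - (-227965 - (-28543113044 + 74577064*sqrt(326))) = 219967 - (-227965 + (28543113044 - 74577064*sqrt(326))) = 219967 - (28542885079 - 74577064*sqrt(326)) = 219967 + (-28542885079 + 74577064*sqrt(326)) = -28542665112 + 74577064*sqrt(326)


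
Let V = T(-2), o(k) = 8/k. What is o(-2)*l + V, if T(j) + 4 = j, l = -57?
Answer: 222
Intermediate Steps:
T(j) = -4 + j
V = -6 (V = -4 - 2 = -6)
o(-2)*l + V = (8/(-2))*(-57) - 6 = (8*(-½))*(-57) - 6 = -4*(-57) - 6 = 228 - 6 = 222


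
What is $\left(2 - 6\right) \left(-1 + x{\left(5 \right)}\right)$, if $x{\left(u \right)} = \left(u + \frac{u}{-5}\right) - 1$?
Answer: $-8$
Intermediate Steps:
$x{\left(u \right)} = -1 + \frac{4 u}{5}$ ($x{\left(u \right)} = \left(u + u \left(- \frac{1}{5}\right)\right) - 1 = \left(u - \frac{u}{5}\right) - 1 = \frac{4 u}{5} - 1 = -1 + \frac{4 u}{5}$)
$\left(2 - 6\right) \left(-1 + x{\left(5 \right)}\right) = \left(2 - 6\right) \left(-1 + \left(-1 + \frac{4}{5} \cdot 5\right)\right) = - 4 \left(-1 + \left(-1 + 4\right)\right) = - 4 \left(-1 + 3\right) = \left(-4\right) 2 = -8$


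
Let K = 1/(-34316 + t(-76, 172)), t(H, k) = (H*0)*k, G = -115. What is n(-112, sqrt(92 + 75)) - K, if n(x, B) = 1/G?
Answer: -1487/171580 ≈ -0.0086665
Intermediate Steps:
t(H, k) = 0 (t(H, k) = 0*k = 0)
n(x, B) = -1/115 (n(x, B) = 1/(-115) = -1/115)
K = -1/34316 (K = 1/(-34316 + 0) = 1/(-34316) = -1/34316 ≈ -2.9141e-5)
n(-112, sqrt(92 + 75)) - K = -1/115 - 1*(-1/34316) = -1/115 + 1/34316 = -1487/171580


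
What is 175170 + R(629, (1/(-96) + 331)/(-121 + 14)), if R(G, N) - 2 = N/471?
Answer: 847501723489/4838112 ≈ 1.7517e+5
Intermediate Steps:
R(G, N) = 2 + N/471
175170 + R(629, (1/(-96) + 331)/(-121 + 14)) = 175170 + (2 + ((1/(-96) + 331)/(-121 + 14))/471) = 175170 + (2 + ((-1/96 + 331)/(-107))/471) = 175170 + (2 + ((31775/96)*(-1/107))/471) = 175170 + (2 + (1/471)*(-31775/10272)) = 175170 + (2 - 31775/4838112) = 175170 + 9644449/4838112 = 847501723489/4838112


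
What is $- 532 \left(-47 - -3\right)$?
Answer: $23408$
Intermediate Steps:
$- 532 \left(-47 - -3\right) = - 532 \left(-47 + 3\right) = \left(-532\right) \left(-44\right) = 23408$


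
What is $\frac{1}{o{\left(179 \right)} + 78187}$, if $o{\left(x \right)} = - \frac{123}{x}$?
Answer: $\frac{179}{13995350} \approx 1.279 \cdot 10^{-5}$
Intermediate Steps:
$\frac{1}{o{\left(179 \right)} + 78187} = \frac{1}{- \frac{123}{179} + 78187} = \frac{1}{\frac{13995350}{179}} = \frac{179}{13995350}$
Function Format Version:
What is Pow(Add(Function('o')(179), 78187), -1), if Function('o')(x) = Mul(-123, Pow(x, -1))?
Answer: Rational(179, 13995350) ≈ 1.2790e-5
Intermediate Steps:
Pow(Add(Function('o')(179), 78187), -1) = Pow(Add(Mul(-123, Pow(179, -1)), 78187), -1) = Pow(Add(Mul(-123, Rational(1, 179)), 78187), -1) = Pow(Add(Rational(-123, 179), 78187), -1) = Pow(Rational(13995350, 179), -1) = Rational(179, 13995350)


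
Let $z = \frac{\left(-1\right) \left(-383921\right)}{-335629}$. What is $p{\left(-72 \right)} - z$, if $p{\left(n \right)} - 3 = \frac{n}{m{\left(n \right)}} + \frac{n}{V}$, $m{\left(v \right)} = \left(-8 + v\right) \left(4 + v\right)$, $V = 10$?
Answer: $- \frac{140102161}{45645544} \approx -3.0694$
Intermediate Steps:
$z = - \frac{383921}{335629}$ ($z = 383921 \left(- \frac{1}{335629}\right) = - \frac{383921}{335629} \approx -1.1439$)
$p{\left(n \right)} = 3 + \frac{n}{10} + \frac{n}{-32 + n^{2} - 4 n}$ ($p{\left(n \right)} = 3 + \left(\frac{n}{-32 + n^{2} - 4 n} + \frac{n}{10}\right) = 3 + \left(\frac{n}{10} + \frac{n}{-32 + n^{2} - 4 n}\right) = 3 + \frac{n}{10} + \frac{n}{-32 + n^{2} - 4 n}$)
$p{\left(-72 \right)} - z = \frac{-960 + \left(-72\right)^{3} - -10224 + 26 \left(-72\right)^{2}}{10 \left(-32 + \left(-72\right)^{2} - -288\right)} - - \frac{383921}{335629} = \frac{-960 - 373248 + 10224 + 26 \cdot 5184}{10 \left(-32 + 5184 + 288\right)} + \frac{383921}{335629} = \frac{-960 - 373248 + 10224 + 134784}{10 \cdot 5440} + \frac{383921}{335629} = \frac{1}{10} \cdot \frac{1}{5440} \left(-229200\right) + \frac{383921}{335629} = - \frac{573}{136} + \frac{383921}{335629} = - \frac{140102161}{45645544}$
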